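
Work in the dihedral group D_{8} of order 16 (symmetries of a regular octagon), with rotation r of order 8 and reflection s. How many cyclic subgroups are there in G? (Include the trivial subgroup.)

A cyclic subgroup of order d is generated by each of its φ(d) elements of order d, so the cyclic subgroups of order d number (#elements of order d)/φ(d).
Cyclic subgroups by order — order 1: 1; order 2: 9; order 4: 1; order 8: 1.
Total: 12.

12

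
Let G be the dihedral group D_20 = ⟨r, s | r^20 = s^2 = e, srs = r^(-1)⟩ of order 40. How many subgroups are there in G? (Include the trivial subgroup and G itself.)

48

|G| = 40, so by Lagrange every subgroup order divides 40. Divisors: 1, 2, 4, 5, 8, 10, 20, 40.
Subgroups by order — order 1: 1; order 2: 21; order 4: 11; order 5: 1; order 8: 5; order 10: 5; order 20: 3; order 40: 1.
Total: 1 + 21 + 11 + 1 + 5 + 5 + 3 + 1 = 48.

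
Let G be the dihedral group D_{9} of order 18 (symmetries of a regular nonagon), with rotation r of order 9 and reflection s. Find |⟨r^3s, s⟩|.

|⟨r^3s⟩| = 2 and |⟨s⟩| = 2, so |H| is a multiple of lcm(2, 2) = 2 and divides |G| = 18.
Closing under the operation: H = {e, r^3, r^6, s, r^3s, r^6s}, so |H| = 6.

6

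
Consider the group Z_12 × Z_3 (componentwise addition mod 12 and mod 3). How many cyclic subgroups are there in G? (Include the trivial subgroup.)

Each element a generates a cyclic subgroup ⟨a⟩; distinct elements may generate the same one (a cyclic group of order d has φ(d) generators).
Cyclic subgroups by order — order 1: 1; order 2: 1; order 3: 4; order 4: 1; order 6: 4; order 12: 4.
Total: 15.

15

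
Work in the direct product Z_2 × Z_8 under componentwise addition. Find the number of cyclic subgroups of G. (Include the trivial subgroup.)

8

Each element a generates a cyclic subgroup ⟨a⟩; distinct elements may generate the same one (a cyclic group of order d has φ(d) generators).
Cyclic subgroups by order — order 1: 1; order 2: 3; order 4: 2; order 8: 2.
Total: 8.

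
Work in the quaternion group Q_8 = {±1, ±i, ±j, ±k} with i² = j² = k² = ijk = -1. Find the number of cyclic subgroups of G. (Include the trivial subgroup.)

5

A cyclic subgroup of order d is generated by each of its φ(d) elements of order d, so the cyclic subgroups of order d number (#elements of order d)/φ(d).
Cyclic subgroups by order — order 1: 1; order 2: 1; order 4: 3.
Total: 5.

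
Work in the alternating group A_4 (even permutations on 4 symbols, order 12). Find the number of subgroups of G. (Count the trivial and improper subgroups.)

|G| = 12, so by Lagrange every subgroup order divides 12. Divisors: 1, 2, 3, 4, 6, 12.
Subgroups by order — order 1: 1; order 2: 3; order 3: 4; order 4: 1; order 6: 0; order 12: 1.
Total: 1 + 3 + 4 + 1 + 0 + 1 = 10.

10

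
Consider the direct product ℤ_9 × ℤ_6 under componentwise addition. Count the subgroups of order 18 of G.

4

|G| = 54 and 18 | 54, so subgroups of order 18 are possible by Lagrange.
The subgroups of order 18 are: {(0,0), (0,1), (0,2), (0,3), (0,4), (0,5), (3,0), (3,1), (3,2), (3,3), (3,4), (3,5), (6,0), (6,1), (6,2), (6,3), (6,4), (6,5)}; {(0,0), (0,3), (1,0), (1,3), (2,0), (2,3), (3,0), (3,3), (4,0), (4,3), (5,0), (5,3), (6,0), (6,3), (7,0), (7,3), (8,0), (8,3)}; {(0,0), (0,3), (1,1), (1,4), (2,2), (2,5), (3,0), (3,3), (4,1), (4,4), (5,2), (5,5), (6,0), (6,3), (7,1), (7,4), (8,2), (8,5)}; {(0,0), (0,3), (1,2), (1,5), (2,1), (2,4), (3,0), (3,3), (4,2), (4,5), (5,1), (5,4), (6,0), (6,3), (7,2), (7,5), (8,1), (8,4)}.
So G has 4 subgroups of order 18.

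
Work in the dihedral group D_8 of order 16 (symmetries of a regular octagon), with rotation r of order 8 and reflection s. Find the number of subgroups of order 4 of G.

5

|G| = 16 and 4 | 16, so subgroups of order 4 are possible by Lagrange.
The subgroups of order 4 are: {e, r^2, r^4, r^6}; {e, r^4, r^2s, r^6s}; {e, r^4, r^3s, r^7s}; {e, r^4, s, r^4s}; … (5 in all).
So G has 5 subgroups of order 4.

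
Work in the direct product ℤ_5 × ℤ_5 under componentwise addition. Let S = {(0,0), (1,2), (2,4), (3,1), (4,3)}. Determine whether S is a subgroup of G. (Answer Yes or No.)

Yes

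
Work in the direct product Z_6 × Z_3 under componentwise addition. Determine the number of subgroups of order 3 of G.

4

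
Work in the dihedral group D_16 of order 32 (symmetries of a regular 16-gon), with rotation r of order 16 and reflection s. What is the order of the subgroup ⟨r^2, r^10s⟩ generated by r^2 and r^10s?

16

|⟨r^2⟩| = 8 and |⟨r^10s⟩| = 2, so |H| is a multiple of lcm(8, 2) = 8 and divides |G| = 32.
Closing under the operation: H = {e, r^2, r^4, r^6, r^8, r^10, r^12, r^14, s, r^2s, r^4s, r^6s, r^8s, r^10s, r^12s, r^14s}, so |H| = 16.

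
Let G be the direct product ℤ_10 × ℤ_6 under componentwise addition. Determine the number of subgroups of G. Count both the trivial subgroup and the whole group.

20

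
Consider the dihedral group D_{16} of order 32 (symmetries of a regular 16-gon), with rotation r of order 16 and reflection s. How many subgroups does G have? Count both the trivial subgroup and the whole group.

|G| = 32, so by Lagrange every subgroup order divides 32. Divisors: 1, 2, 4, 8, 16, 32.
Subgroups by order — order 1: 1; order 2: 17; order 4: 9; order 8: 5; order 16: 3; order 32: 1.
Total: 1 + 17 + 9 + 5 + 3 + 1 = 36.

36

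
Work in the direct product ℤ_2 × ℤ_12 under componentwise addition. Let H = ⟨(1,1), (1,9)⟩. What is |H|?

12

|⟨(1,1)⟩| = 12 and |⟨(1,9)⟩| = 4, so |H| is a multiple of lcm(12, 4) = 12 and divides |G| = 24.
Closing under the operation: H = {(0,0), (0,2), (0,4), (0,6), (0,8), (0,10), (1,1), (1,3), (1,5), (1,7), (1,9), (1,11)}, so |H| = 12.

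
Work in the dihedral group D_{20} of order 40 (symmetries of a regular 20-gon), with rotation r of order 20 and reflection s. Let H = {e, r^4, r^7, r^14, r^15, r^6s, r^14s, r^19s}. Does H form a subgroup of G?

r^15 ∈ H but its inverse r^5 ∉ H, so H is not a subgroup.

No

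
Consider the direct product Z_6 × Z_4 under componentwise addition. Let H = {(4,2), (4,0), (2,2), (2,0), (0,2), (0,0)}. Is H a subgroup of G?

|H| = 6 divides |G| = 24, consistent with Lagrange.
H contains the identity, every element's inverse is in H, and H is closed under +: it is a subgroup.
In fact H = ⟨(2,2)⟩.

Yes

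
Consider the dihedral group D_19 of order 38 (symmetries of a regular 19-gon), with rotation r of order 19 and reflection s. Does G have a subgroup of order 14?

No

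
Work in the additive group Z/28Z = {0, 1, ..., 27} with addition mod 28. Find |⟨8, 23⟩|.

|⟨8⟩| = 7 and |⟨23⟩| = 28, so |H| is a multiple of lcm(7, 28) = 28 and divides |G| = 28.
Closing {8, 23} under the group operation gives all of G, so |H| = 28.

28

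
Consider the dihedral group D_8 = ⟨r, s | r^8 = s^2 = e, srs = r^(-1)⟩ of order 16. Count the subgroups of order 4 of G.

5

|G| = 16 and 4 | 16, so subgroups of order 4 are possible by Lagrange.
The subgroups of order 4 are: {e, r^2, r^4, r^6}; {e, r^4, r^2s, r^6s}; {e, r^4, r^3s, r^7s}; {e, r^4, s, r^4s}; … (5 in all).
So G has 5 subgroups of order 4.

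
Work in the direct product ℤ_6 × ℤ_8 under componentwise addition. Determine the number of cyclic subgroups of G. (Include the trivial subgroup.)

16

A cyclic subgroup of order d is generated by each of its φ(d) elements of order d, so the cyclic subgroups of order d number (#elements of order d)/φ(d).
Cyclic subgroups by order — order 1: 1; order 2: 3; order 3: 1; order 4: 2; order 6: 3; order 8: 2; order 12: 2; order 24: 2.
Total: 16.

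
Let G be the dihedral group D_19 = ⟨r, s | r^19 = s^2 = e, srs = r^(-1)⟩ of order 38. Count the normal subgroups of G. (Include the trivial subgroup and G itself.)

G has 22 subgroups. Checking conjugation-invariance by order — order 1: 1/1 normal; order 2: 0/19 normal; order 19: 1/1 normal; order 38: 1/1 normal.
Total normal subgroups: 3.

3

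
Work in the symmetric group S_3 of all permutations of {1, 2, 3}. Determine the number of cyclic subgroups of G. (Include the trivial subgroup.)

5

A cyclic subgroup of order d is generated by each of its φ(d) elements of order d, so the cyclic subgroups of order d number (#elements of order d)/φ(d).
Cyclic subgroups by order — order 1: 1; order 2: 3; order 3: 1.
Total: 5.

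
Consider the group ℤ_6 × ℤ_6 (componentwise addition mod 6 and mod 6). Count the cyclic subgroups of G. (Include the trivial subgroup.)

20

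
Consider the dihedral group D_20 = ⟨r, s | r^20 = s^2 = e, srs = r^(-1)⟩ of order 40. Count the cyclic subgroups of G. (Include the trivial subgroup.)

A cyclic subgroup of order d is generated by each of its φ(d) elements of order d, so the cyclic subgroups of order d number (#elements of order d)/φ(d).
Cyclic subgroups by order — order 1: 1; order 2: 21; order 4: 1; order 5: 1; order 10: 1; order 20: 1.
Total: 26.

26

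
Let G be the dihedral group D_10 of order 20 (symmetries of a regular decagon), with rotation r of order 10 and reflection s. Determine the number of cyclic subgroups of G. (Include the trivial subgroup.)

14

Each element a generates a cyclic subgroup ⟨a⟩; distinct elements may generate the same one (a cyclic group of order d has φ(d) generators).
Cyclic subgroups by order — order 1: 1; order 2: 11; order 5: 1; order 10: 1.
Total: 14.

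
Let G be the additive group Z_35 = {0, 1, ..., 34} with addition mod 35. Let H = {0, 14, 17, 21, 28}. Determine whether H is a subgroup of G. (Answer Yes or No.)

No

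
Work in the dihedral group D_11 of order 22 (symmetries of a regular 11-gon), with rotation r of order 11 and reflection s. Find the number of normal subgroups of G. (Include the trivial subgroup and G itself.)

3

G has 14 subgroups. Checking conjugation-invariance by order — order 1: 1/1 normal; order 2: 0/11 normal; order 11: 1/1 normal; order 22: 1/1 normal.
Total normal subgroups: 3.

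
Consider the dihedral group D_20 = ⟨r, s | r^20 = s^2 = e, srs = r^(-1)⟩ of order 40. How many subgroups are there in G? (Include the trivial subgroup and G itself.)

48

|G| = 40, so by Lagrange every subgroup order divides 40. Divisors: 1, 2, 4, 5, 8, 10, 20, 40.
Subgroups by order — order 1: 1; order 2: 21; order 4: 11; order 5: 1; order 8: 5; order 10: 5; order 20: 3; order 40: 1.
Total: 1 + 21 + 11 + 1 + 5 + 5 + 3 + 1 = 48.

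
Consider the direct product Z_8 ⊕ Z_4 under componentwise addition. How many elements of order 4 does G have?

12

An element (a,b) has order lcm(ord(a), ord(b)); count pairs with lcm equal to 4.
Enumerating gives 12 such elements.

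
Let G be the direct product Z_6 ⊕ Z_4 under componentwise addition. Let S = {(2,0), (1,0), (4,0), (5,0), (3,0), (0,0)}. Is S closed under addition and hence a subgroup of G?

Yes

|S| = 6 divides |G| = 24, consistent with Lagrange.
S contains the identity, every element's inverse is in S, and S is closed under +: it is a subgroup.
In fact S = ⟨(5,0)⟩.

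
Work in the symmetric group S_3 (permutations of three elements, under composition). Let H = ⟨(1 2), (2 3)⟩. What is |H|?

6

|⟨(1 2)⟩| = 2 and |⟨(2 3)⟩| = 2, so |H| is a multiple of lcm(2, 2) = 2 and divides |G| = 6.
Closing {(1 2), (2 3)} under the group operation gives all of G, so |H| = 6.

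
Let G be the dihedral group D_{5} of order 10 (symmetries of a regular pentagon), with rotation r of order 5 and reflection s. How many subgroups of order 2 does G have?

|G| = 10 and 2 | 10, so subgroups of order 2 are possible by Lagrange.
The subgroups of order 2 are: {e, r^2s}; {e, r^3s}; {e, r^4s}; {e, rs}; … (5 in all).
So G has 5 subgroups of order 2.

5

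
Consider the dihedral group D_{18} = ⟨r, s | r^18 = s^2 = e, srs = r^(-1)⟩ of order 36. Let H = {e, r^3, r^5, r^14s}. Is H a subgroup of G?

No

r^5 ∈ H but its inverse r^13 ∉ H, so H is not a subgroup.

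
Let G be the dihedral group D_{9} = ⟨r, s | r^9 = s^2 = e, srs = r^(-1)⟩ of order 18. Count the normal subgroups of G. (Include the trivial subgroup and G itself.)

G has 16 subgroups. Checking conjugation-invariance by order — order 1: 1/1 normal; order 2: 0/9 normal; order 3: 1/1 normal; order 6: 0/3 normal; order 9: 1/1 normal; order 18: 1/1 normal.
Total normal subgroups: 4.

4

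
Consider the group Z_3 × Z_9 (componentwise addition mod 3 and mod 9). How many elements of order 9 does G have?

18

An element (a,b) has order lcm(ord(a), ord(b)); count pairs with lcm equal to 9.
Enumerating gives 18 such elements.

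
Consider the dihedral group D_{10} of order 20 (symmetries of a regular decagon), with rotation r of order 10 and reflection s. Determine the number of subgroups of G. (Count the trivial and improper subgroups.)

22

|G| = 20, so by Lagrange every subgroup order divides 20. Divisors: 1, 2, 4, 5, 10, 20.
Subgroups by order — order 1: 1; order 2: 11; order 4: 5; order 5: 1; order 10: 3; order 20: 1.
Total: 1 + 11 + 5 + 1 + 3 + 1 = 22.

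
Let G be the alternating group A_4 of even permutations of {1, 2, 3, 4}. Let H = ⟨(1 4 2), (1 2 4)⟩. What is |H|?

3

|⟨(1 4 2)⟩| = 3 and |⟨(1 2 4)⟩| = 3, so |H| is a multiple of lcm(3, 3) = 3 and divides |G| = 12.
Closing under the operation: H = {e, (1 2 4), (1 4 2)}, so |H| = 3.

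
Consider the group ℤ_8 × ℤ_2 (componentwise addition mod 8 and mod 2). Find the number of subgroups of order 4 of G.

3

|G| = 16 and 4 | 16, so subgroups of order 4 are possible by Lagrange.
The subgroups of order 4 are: {(0,0), (0,1), (4,0), (4,1)}; {(0,0), (2,0), (4,0), (6,0)}; {(0,0), (2,1), (4,0), (6,1)}.
So G has 3 subgroups of order 4.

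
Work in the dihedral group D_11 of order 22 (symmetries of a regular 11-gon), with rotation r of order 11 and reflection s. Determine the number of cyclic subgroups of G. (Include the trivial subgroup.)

A cyclic subgroup of order d is generated by each of its φ(d) elements of order d, so the cyclic subgroups of order d number (#elements of order d)/φ(d).
Cyclic subgroups by order — order 1: 1; order 2: 11; order 11: 1.
Total: 13.

13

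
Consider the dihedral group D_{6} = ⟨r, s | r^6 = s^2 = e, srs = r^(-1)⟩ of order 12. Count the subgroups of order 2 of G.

|G| = 12 and 2 | 12, so subgroups of order 2 are possible by Lagrange.
The subgroups of order 2 are: {e, r^2s}; {e, r^3}; {e, r^3s}; {e, r^4s}; … (7 in all).
So G has 7 subgroups of order 2.

7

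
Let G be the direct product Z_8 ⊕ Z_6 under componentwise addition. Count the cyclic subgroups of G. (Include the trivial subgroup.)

Group the elements of G by the cyclic subgroup they generate; each cyclic subgroup of order d accounts for φ(d) elements.
Cyclic subgroups by order — order 1: 1; order 2: 3; order 3: 1; order 4: 2; order 6: 3; order 8: 2; order 12: 2; order 24: 2.
Total: 16.

16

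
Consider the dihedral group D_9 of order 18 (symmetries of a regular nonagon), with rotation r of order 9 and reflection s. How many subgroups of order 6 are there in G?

3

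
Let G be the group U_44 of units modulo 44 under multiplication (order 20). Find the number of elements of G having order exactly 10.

12

Enumerating element orders in G gives 12 elements of order 10.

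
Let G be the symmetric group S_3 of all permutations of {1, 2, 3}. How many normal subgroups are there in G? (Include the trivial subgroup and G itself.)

G has 6 subgroups. Checking conjugation-invariance by order — order 1: 1/1 normal; order 2: 0/3 normal; order 3: 1/1 normal; order 6: 1/1 normal.
Total normal subgroups: 3.

3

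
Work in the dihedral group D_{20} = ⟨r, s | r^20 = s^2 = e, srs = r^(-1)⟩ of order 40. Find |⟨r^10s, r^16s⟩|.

20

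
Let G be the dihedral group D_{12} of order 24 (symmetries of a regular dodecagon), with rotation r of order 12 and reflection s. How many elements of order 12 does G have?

4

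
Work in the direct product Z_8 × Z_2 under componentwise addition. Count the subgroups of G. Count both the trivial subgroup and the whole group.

11

|G| = 16, so by Lagrange every subgroup order divides 16. Divisors: 1, 2, 4, 8, 16.
Subgroups by order — order 1: 1; order 2: 3; order 4: 3; order 8: 3; order 16: 1.
Total: 1 + 3 + 3 + 3 + 1 = 11.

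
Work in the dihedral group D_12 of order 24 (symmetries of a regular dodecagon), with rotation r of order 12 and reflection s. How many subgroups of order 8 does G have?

|G| = 24 and 8 | 24, so subgroups of order 8 are possible by Lagrange.
The subgroups of order 8 are: {e, r^3, r^6, r^9, rs, r^4s, r^7s, r^10s}; {e, r^3, r^6, r^9, r^2s, r^5s, r^8s, r^11s}; {e, r^3, r^6, r^9, s, r^3s, r^6s, r^9s}.
So G has 3 subgroups of order 8.

3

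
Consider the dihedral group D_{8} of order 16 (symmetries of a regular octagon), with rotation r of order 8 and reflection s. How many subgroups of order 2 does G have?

9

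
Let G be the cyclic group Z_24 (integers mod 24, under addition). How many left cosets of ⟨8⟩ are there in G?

8

|⟨8⟩| = 3 and |G| = 24.
By Lagrange, [G : H] = |G|/|H| = 24/3 = 8.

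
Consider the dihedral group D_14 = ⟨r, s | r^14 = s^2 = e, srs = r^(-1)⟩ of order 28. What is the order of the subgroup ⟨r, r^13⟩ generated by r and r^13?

|⟨r⟩| = 14 and |⟨r^13⟩| = 14, so |H| is a multiple of lcm(14, 14) = 14 and divides |G| = 28.
Closing under the operation: H = {e, r, r^2, r^3, r^4, r^5, r^6, r^7, r^8, r^9, r^10, r^11, r^12, r^13}, so |H| = 14.

14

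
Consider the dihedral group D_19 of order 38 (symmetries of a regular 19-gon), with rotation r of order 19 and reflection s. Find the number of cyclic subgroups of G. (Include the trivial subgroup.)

21

A cyclic subgroup of order d is generated by each of its φ(d) elements of order d, so the cyclic subgroups of order d number (#elements of order d)/φ(d).
Cyclic subgroups by order — order 1: 1; order 2: 19; order 19: 1.
Total: 21.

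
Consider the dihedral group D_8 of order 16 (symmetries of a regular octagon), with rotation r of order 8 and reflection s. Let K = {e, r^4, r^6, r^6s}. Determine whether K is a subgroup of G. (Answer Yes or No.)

r^6 ∈ K but its inverse r^2 ∉ K, so K is not a subgroup.

No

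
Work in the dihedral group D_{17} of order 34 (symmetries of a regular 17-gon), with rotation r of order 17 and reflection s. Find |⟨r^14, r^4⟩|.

|⟨r^14⟩| = 17 and |⟨r^4⟩| = 17, so |H| is a multiple of lcm(17, 17) = 17 and divides |G| = 34.
Closing under the operation: H = {e, r, r^2, r^3, r^4, r^5, r^6, r^7, r^8, r^9, r^10, r^11, r^12, r^13, r^14, r^15, r^16}, so |H| = 17.

17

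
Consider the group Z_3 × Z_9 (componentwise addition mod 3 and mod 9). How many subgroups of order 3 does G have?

|G| = 27 and 3 | 27, so subgroups of order 3 are possible by Lagrange.
The subgroups of order 3 are: {(0,0), (0,3), (0,6)}; {(0,0), (1,0), (2,0)}; {(0,0), (1,3), (2,6)}; {(0,0), (1,6), (2,3)}.
So G has 4 subgroups of order 3.

4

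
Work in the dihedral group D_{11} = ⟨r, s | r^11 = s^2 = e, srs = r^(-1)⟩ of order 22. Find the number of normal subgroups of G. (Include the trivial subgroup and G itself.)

3

G has 14 subgroups. Checking conjugation-invariance by order — order 1: 1/1 normal; order 2: 0/11 normal; order 11: 1/1 normal; order 22: 1/1 normal.
Total normal subgroups: 3.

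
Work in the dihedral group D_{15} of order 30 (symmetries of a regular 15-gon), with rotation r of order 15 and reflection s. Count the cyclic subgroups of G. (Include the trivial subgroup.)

Group the elements of G by the cyclic subgroup they generate; each cyclic subgroup of order d accounts for φ(d) elements.
Cyclic subgroups by order — order 1: 1; order 2: 15; order 3: 1; order 5: 1; order 15: 1.
Total: 19.

19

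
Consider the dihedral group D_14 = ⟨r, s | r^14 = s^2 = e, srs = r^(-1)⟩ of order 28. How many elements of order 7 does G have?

The elements of order 7 are: r^2, r^4, r^6, r^8, r^10, r^12.
That's 6.

6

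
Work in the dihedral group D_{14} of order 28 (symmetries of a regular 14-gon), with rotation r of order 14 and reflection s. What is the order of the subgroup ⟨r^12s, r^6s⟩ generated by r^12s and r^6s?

|⟨r^12s⟩| = 2 and |⟨r^6s⟩| = 2, so |H| is a multiple of lcm(2, 2) = 2 and divides |G| = 28.
Closing under the operation: H = {e, r^2, r^4, r^6, r^8, r^10, r^12, s, r^2s, r^4s, r^6s, r^8s, r^10s, r^12s}, so |H| = 14.

14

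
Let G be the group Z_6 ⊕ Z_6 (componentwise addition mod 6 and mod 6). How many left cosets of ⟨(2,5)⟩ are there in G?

6

|⟨(2,5)⟩| = 6 and |G| = 36.
By Lagrange, [G : H] = |G|/|H| = 36/6 = 6.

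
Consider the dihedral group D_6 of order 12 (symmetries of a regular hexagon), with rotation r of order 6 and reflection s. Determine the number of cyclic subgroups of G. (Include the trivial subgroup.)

10

Each element a generates a cyclic subgroup ⟨a⟩; distinct elements may generate the same one (a cyclic group of order d has φ(d) generators).
Cyclic subgroups by order — order 1: 1; order 2: 7; order 3: 1; order 6: 1.
Total: 10.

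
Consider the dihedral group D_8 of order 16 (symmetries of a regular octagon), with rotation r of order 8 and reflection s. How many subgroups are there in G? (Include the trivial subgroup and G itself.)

19

|G| = 16, so by Lagrange every subgroup order divides 16. Divisors: 1, 2, 4, 8, 16.
Subgroups by order — order 1: 1; order 2: 9; order 4: 5; order 8: 3; order 16: 1.
Total: 1 + 9 + 5 + 3 + 1 = 19.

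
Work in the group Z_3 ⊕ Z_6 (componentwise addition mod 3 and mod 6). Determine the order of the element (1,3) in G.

6

The order of (1,3) in Z_3 × Z_6 is lcm(ord(1) in Z_3, ord(3) in Z_6).
ord(1) = 3 and ord(3) = 2, so |⟨(1,3)⟩| = lcm(3, 2) = 6.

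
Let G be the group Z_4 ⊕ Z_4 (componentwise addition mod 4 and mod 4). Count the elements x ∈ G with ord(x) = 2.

3

An element (a,b) has order lcm(ord(a), ord(b)); count pairs with lcm equal to 2.
Enumerating gives 3 such elements.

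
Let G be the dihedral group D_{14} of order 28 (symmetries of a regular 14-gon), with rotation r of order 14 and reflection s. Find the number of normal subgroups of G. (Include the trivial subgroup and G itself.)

7

G has 28 subgroups. Checking conjugation-invariance by order — order 1: 1/1 normal; order 2: 1/15 normal; order 4: 0/7 normal; order 7: 1/1 normal; order 14: 3/3 normal; order 28: 1/1 normal.
Total normal subgroups: 7.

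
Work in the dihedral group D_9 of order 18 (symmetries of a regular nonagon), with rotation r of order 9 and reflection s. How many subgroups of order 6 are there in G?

3

|G| = 18 and 6 | 18, so subgroups of order 6 are possible by Lagrange.
The subgroups of order 6 are: {e, r^3, r^6, r^2s, r^5s, r^8s}; {e, r^3, r^6, s, r^3s, r^6s}; {e, r^3, r^6, rs, r^4s, r^7s}.
So G has 3 subgroups of order 6.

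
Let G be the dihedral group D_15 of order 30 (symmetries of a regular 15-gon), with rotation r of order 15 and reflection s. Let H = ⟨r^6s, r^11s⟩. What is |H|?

6

|⟨r^6s⟩| = 2 and |⟨r^11s⟩| = 2, so |H| is a multiple of lcm(2, 2) = 2 and divides |G| = 30.
Closing under the operation: H = {e, r^5, r^10, rs, r^6s, r^11s}, so |H| = 6.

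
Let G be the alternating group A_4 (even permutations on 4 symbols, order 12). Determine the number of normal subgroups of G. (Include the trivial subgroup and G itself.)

G has 10 subgroups. Checking conjugation-invariance by order — order 1: 1/1 normal; order 2: 0/3 normal; order 3: 0/4 normal; order 4: 1/1 normal; order 12: 1/1 normal.
Total normal subgroups: 3.

3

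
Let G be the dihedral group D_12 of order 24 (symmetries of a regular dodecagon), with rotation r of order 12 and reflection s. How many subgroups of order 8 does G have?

3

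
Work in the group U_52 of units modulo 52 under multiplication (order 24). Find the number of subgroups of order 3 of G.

1

|G| = 24 and 3 | 24, so subgroups of order 3 are possible by Lagrange.
The subgroups of order 3 are: {1, 9, 29}.
So G has 1 subgroup of order 3.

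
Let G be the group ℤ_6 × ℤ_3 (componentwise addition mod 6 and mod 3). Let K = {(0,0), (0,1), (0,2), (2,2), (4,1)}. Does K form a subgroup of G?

No

|K| = 5 does not divide |G| = 18, so by Lagrange K is not a subgroup.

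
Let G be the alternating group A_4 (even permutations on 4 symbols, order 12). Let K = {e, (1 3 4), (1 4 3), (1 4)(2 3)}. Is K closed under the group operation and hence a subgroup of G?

Closure fails: (1 4 3) ∘ (1 4)(2 3) = (1 3 2) ∉ K. So K is not a subgroup.

No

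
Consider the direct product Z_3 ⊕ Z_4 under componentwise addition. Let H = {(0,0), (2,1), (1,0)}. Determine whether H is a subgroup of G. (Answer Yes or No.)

(1,0) ∈ H but its inverse (2,0) ∉ H, so H is not a subgroup.

No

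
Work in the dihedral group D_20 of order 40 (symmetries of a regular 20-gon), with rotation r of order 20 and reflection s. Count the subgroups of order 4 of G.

11

|G| = 40 and 4 | 40, so subgroups of order 4 are possible by Lagrange.
The subgroups of order 4 are: {e, r^10, s, r^10s}; {e, r^10, rs, r^11s}; {e, r^10, r^2s, r^12s}; {e, r^10, r^3s, r^13s}; … (11 in all).
So G has 11 subgroups of order 4.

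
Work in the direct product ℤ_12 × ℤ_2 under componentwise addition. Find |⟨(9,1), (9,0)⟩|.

|⟨(9,1)⟩| = 4 and |⟨(9,0)⟩| = 4, so |H| is a multiple of lcm(4, 4) = 4 and divides |G| = 24.
Closing under the operation: H = {(0,0), (0,1), (3,0), (3,1), (6,0), (6,1), (9,0), (9,1)}, so |H| = 8.

8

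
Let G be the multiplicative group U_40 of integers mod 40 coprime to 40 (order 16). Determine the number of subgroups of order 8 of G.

7

|G| = 16 and 8 | 16, so subgroups of order 8 are possible by Lagrange.
The subgroups of order 8 are: {1, 7, 9, 11, 13, 19, 23, 37}; {1, 3, 9, 11, 17, 19, 27, 33}; {1, 9, 11, 19, 21, 29, 31, 39}; {1, 9, 13, 17, 21, 29, 33, 37}; … (7 in all).
So G has 7 subgroups of order 8.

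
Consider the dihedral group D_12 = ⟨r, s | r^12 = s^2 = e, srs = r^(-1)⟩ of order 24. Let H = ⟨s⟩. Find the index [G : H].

12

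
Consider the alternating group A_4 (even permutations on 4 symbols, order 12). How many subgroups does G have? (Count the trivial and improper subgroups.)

|G| = 12, so by Lagrange every subgroup order divides 12. Divisors: 1, 2, 3, 4, 6, 12.
Subgroups by order — order 1: 1; order 2: 3; order 3: 4; order 4: 1; order 6: 0; order 12: 1.
Total: 1 + 3 + 4 + 1 + 0 + 1 = 10.

10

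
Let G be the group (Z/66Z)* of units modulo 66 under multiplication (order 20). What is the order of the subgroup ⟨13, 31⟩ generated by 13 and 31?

|⟨13⟩| = 10 and |⟨31⟩| = 5, so |H| is a multiple of lcm(10, 5) = 10 and divides |G| = 20.
Closing under the operation: H = {1, 7, 13, 19, 25, 31, 37, 43, 49, 61}, so |H| = 10.

10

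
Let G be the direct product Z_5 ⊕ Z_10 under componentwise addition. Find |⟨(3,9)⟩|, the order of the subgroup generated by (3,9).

The order of (3,9) in Z_5 × Z_10 is lcm(ord(3) in Z_5, ord(9) in Z_10).
ord(3) = 5 and ord(9) = 10, so |⟨(3,9)⟩| = lcm(5, 10) = 10.

10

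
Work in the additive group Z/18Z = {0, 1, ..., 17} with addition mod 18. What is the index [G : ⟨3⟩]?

3

|⟨3⟩| = 6 and |G| = 18.
By Lagrange, [G : H] = |G|/|H| = 18/6 = 3.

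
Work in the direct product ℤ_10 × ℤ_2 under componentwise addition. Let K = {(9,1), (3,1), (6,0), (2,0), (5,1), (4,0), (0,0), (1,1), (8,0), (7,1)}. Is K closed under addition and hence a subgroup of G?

Yes

|K| = 10 divides |G| = 20, consistent with Lagrange.
K contains the identity, every element's inverse is in K, and K is closed under +: it is a subgroup.
In fact K = ⟨(7,1)⟩.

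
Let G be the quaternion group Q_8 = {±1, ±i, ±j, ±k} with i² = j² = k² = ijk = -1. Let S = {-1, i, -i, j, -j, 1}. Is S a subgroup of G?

No

|S| = 6 does not divide |G| = 8, so by Lagrange S is not a subgroup.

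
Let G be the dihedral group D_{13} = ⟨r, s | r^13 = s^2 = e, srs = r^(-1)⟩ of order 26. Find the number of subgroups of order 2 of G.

13

|G| = 26 and 2 | 26, so subgroups of order 2 are possible by Lagrange.
The subgroups of order 2 are: {e, r^10s}; {e, r^11s}; {e, r^12s}; {e, r^2s}; … (13 in all).
So G has 13 subgroups of order 2.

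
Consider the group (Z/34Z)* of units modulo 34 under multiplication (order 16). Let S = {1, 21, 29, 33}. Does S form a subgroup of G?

21 ∈ S but its inverse 13 ∉ S, so S is not a subgroup.

No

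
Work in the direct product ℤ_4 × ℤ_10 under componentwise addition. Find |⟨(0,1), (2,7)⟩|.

20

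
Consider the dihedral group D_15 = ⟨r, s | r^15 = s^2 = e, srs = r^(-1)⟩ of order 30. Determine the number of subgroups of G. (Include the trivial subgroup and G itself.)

28

|G| = 30, so by Lagrange every subgroup order divides 30. Divisors: 1, 2, 3, 5, 6, 10, 15, 30.
Subgroups by order — order 1: 1; order 2: 15; order 3: 1; order 5: 1; order 6: 5; order 10: 3; order 15: 1; order 30: 1.
Total: 1 + 15 + 1 + 1 + 5 + 3 + 1 + 1 = 28.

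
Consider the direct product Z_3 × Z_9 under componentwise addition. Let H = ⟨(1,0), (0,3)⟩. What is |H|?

|⟨(1,0)⟩| = 3 and |⟨(0,3)⟩| = 3, so |H| is a multiple of lcm(3, 3) = 3 and divides |G| = 27.
Closing under the operation: H = {(0,0), (0,3), (0,6), (1,0), (1,3), (1,6), (2,0), (2,3), (2,6)}, so |H| = 9.

9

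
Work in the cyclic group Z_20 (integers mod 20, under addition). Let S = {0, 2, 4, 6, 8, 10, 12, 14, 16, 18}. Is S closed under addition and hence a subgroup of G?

|S| = 10 divides |G| = 20, consistent with Lagrange.
S contains the identity, every element's inverse is in S, and S is closed under +: it is a subgroup.
In fact S = ⟨2⟩.

Yes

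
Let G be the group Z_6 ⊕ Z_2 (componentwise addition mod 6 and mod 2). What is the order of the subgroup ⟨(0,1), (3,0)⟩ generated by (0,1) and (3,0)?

4

|⟨(0,1)⟩| = 2 and |⟨(3,0)⟩| = 2, so |H| is a multiple of lcm(2, 2) = 2 and divides |G| = 12.
Closing under the operation: H = {(0,0), (0,1), (3,0), (3,1)}, so |H| = 4.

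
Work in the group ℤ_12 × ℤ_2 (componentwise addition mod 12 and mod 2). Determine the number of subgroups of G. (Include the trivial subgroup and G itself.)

16

|G| = 24, so by Lagrange every subgroup order divides 24. Divisors: 1, 2, 3, 4, 6, 8, 12, 24.
Subgroups by order — order 1: 1; order 2: 3; order 3: 1; order 4: 3; order 6: 3; order 8: 1; order 12: 3; order 24: 1.
Total: 1 + 3 + 1 + 3 + 3 + 1 + 3 + 1 = 16.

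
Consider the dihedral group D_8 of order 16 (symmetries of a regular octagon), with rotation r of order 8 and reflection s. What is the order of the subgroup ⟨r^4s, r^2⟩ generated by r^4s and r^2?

|⟨r^4s⟩| = 2 and |⟨r^2⟩| = 4, so |H| is a multiple of lcm(2, 4) = 4 and divides |G| = 16.
Closing under the operation: H = {e, r^2, r^4, r^6, s, r^2s, r^4s, r^6s}, so |H| = 8.

8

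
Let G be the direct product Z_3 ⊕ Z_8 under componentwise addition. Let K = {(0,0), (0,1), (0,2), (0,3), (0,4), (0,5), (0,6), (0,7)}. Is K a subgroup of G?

Yes

|K| = 8 divides |G| = 24, consistent with Lagrange.
K contains the identity, every element's inverse is in K, and K is closed under +: it is a subgroup.
In fact K = ⟨(0,1)⟩.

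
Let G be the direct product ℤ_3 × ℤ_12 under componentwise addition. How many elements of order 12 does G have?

An element (a,b) has order lcm(ord(a), ord(b)); count pairs with lcm equal to 12.
Enumerating gives 16 such elements.

16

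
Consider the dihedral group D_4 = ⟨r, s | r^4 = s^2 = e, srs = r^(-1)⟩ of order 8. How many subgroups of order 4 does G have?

|G| = 8 and 4 | 8, so subgroups of order 4 are possible by Lagrange.
The subgroups of order 4 are: {e, r, r^2, r^3}; {e, r^2, s, r^2s}; {e, r^2, rs, r^3s}.
So G has 3 subgroups of order 4.

3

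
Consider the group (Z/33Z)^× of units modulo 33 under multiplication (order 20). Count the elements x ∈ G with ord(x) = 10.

Enumerating element orders in G gives 12 elements of order 10.

12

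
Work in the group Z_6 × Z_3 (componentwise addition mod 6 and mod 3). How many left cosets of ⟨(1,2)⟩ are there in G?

3

|⟨(1,2)⟩| = 6 and |G| = 18.
By Lagrange, [G : H] = |G|/|H| = 18/6 = 3.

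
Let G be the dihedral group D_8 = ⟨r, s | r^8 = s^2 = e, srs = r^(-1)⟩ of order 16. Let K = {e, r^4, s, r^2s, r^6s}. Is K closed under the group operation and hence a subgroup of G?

No

|K| = 5 does not divide |G| = 16, so by Lagrange K is not a subgroup.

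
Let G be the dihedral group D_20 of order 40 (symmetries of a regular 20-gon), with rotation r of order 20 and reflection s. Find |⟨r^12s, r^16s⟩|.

10

|⟨r^12s⟩| = 2 and |⟨r^16s⟩| = 2, so |H| is a multiple of lcm(2, 2) = 2 and divides |G| = 40.
Closing under the operation: H = {e, r^4, r^8, r^12, r^16, s, r^4s, r^8s, r^12s, r^16s}, so |H| = 10.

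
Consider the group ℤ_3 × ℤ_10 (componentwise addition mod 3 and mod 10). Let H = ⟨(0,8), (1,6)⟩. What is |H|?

|⟨(0,8)⟩| = 5 and |⟨(1,6)⟩| = 15, so |H| is a multiple of lcm(5, 15) = 15 and divides |G| = 30.
Closing under the operation: H = {(0,0), (0,2), (0,4), (0,6), (0,8), (1,0), (1,2), (1,4), (1,6), (1,8), (2,0), (2,2), (2,4), (2,6), (2,8)}, so |H| = 15.

15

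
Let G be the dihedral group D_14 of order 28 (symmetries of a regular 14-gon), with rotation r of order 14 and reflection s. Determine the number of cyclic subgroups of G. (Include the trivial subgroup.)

A cyclic subgroup of order d is generated by each of its φ(d) elements of order d, so the cyclic subgroups of order d number (#elements of order d)/φ(d).
Cyclic subgroups by order — order 1: 1; order 2: 15; order 7: 1; order 14: 1.
Total: 18.

18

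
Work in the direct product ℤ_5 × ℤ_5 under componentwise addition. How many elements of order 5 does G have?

An element (a,b) has order lcm(ord(a), ord(b)); count pairs with lcm equal to 5.
Enumerating gives 24 such elements.

24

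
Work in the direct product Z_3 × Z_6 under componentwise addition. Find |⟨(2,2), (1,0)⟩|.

9

|⟨(2,2)⟩| = 3 and |⟨(1,0)⟩| = 3, so |H| is a multiple of lcm(3, 3) = 3 and divides |G| = 18.
Closing under the operation: H = {(0,0), (0,2), (0,4), (1,0), (1,2), (1,4), (2,0), (2,2), (2,4)}, so |H| = 9.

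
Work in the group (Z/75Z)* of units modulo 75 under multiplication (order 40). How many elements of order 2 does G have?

The elements of order 2 are: 26, 49, 74.
That's 3.

3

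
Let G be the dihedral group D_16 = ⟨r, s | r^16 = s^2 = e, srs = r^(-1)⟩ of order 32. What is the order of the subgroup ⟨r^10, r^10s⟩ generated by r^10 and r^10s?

|⟨r^10⟩| = 8 and |⟨r^10s⟩| = 2, so |H| is a multiple of lcm(8, 2) = 8 and divides |G| = 32.
Closing under the operation: H = {e, r^2, r^4, r^6, r^8, r^10, r^12, r^14, s, r^2s, r^4s, r^6s, r^8s, r^10s, r^12s, r^14s}, so |H| = 16.

16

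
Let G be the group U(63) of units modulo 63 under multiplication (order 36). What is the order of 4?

Compute successive powers of 4 mod 63: 4, 16, 1; 4^3 ≡ 1 (mod 63).
So |⟨4⟩| = 3.

3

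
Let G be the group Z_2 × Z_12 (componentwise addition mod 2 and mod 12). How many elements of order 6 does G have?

6

An element (a,b) has order lcm(ord(a), ord(b)); count pairs with lcm equal to 6.
Enumerating gives 6 such elements.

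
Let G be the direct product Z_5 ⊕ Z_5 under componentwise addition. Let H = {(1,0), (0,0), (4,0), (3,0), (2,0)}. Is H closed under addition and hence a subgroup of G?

|H| = 5 divides |G| = 25, consistent with Lagrange.
H contains the identity, every element's inverse is in H, and H is closed under +: it is a subgroup.
In fact H = ⟨(4,0)⟩.

Yes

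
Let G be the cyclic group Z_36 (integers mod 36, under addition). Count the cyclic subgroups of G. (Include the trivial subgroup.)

Each element a generates a cyclic subgroup ⟨a⟩; distinct elements may generate the same one (a cyclic group of order d has φ(d) generators).
Cyclic subgroups by order — order 1: 1; order 2: 1; order 3: 1; order 4: 1; order 6: 1; order 9: 1; order 12: 1; order 18: 1; order 36: 1.
Total: 9.

9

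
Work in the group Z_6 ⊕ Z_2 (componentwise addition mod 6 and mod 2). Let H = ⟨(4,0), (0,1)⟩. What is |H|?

6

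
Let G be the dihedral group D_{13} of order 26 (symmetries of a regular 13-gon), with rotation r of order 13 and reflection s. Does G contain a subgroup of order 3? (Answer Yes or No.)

No

3 does not divide |G| = 26, so by Lagrange no subgroup of order 3 exists.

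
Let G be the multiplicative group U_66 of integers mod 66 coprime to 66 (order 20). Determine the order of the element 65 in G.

Compute successive powers of 65 mod 66: 65, 1; 65^2 ≡ 1 (mod 66).
So |⟨65⟩| = 2.

2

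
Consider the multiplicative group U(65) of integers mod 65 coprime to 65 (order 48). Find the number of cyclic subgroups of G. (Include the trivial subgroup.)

20

A cyclic subgroup of order d is generated by each of its φ(d) elements of order d, so the cyclic subgroups of order d number (#elements of order d)/φ(d).
Cyclic subgroups by order — order 1: 1; order 2: 3; order 3: 1; order 4: 6; order 6: 3; order 12: 6.
Total: 20.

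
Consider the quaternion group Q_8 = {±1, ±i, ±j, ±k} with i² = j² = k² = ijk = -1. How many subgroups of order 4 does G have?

3

|G| = 8 and 4 | 8, so subgroups of order 4 are possible by Lagrange.
The subgroups of order 4 are: {1, -1, i, -i}; {1, -1, j, -j}; {1, -1, k, -k}.
So G has 3 subgroups of order 4.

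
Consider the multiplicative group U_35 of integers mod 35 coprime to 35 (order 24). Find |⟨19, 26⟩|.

12

|⟨19⟩| = 6 and |⟨26⟩| = 6, so |H| is a multiple of lcm(6, 6) = 6 and divides |G| = 24.
Closing under the operation: H = {1, 4, 6, 9, 11, 16, 19, 24, 26, 29, 31, 34}, so |H| = 12.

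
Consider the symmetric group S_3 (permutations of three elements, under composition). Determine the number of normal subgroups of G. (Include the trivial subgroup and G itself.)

3

G has 6 subgroups. Checking conjugation-invariance by order — order 1: 1/1 normal; order 2: 0/3 normal; order 3: 1/1 normal; order 6: 1/1 normal.
Total normal subgroups: 3.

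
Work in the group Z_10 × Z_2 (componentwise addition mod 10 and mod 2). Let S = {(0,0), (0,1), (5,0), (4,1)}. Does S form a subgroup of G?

No

(4,1) ∈ S but its inverse (6,1) ∉ S, so S is not a subgroup.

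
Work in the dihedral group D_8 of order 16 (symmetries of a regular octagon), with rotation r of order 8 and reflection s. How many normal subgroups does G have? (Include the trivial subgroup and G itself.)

7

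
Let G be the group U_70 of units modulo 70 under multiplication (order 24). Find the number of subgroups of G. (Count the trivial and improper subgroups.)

16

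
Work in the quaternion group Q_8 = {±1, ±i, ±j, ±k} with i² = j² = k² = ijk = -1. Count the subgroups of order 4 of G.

|G| = 8 and 4 | 8, so subgroups of order 4 are possible by Lagrange.
The subgroups of order 4 are: {1, -1, i, -i}; {1, -1, j, -j}; {1, -1, k, -k}.
So G has 3 subgroups of order 4.

3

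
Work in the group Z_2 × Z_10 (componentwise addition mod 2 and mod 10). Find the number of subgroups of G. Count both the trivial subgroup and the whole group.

10

|G| = 20, so by Lagrange every subgroup order divides 20. Divisors: 1, 2, 4, 5, 10, 20.
Subgroups by order — order 1: 1; order 2: 3; order 4: 1; order 5: 1; order 10: 3; order 20: 1.
Total: 1 + 3 + 1 + 1 + 3 + 1 = 10.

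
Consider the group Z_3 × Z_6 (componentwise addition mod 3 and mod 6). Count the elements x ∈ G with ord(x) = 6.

8

An element (a,b) has order lcm(ord(a), ord(b)); count pairs with lcm equal to 6.
Enumerating gives 8 such elements.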